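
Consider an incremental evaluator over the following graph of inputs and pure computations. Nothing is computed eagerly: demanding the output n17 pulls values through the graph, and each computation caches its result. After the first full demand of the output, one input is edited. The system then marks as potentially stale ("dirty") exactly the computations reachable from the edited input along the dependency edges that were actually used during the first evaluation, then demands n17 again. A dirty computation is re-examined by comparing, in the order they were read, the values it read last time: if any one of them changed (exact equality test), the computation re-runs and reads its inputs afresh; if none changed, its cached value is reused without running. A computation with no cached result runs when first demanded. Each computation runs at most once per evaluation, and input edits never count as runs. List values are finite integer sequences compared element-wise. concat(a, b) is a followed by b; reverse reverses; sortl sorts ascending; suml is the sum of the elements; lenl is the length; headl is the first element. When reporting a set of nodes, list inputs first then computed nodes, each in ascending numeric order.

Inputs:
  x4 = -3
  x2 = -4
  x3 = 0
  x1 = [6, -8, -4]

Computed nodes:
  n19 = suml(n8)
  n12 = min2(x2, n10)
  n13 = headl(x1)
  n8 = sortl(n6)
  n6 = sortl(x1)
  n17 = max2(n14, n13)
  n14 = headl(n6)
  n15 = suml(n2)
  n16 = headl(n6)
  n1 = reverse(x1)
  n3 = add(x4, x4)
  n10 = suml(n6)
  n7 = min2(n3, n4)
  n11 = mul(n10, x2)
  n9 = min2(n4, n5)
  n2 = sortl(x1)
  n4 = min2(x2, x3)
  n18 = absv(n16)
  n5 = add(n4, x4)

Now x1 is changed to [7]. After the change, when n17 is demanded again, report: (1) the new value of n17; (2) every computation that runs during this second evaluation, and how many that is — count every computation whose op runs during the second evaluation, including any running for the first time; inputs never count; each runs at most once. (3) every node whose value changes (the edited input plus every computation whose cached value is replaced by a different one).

n17 now evaluates to 7.
Run set: n6, n13, n14, n17 (4 run).
Changed values: x1, n6, n13, n14, n17.

Initial pass — values computed on the first demand:
  n6 = sortl([6, -8, -4]) = [-8, -4, 6]
  n13 = headl([6, -8, -4]) = 6
  n14 = headl([-8, -4, 6]) = -8
  n17 = max2(-8, 6) = 6

Second demand — change propagation:
  n6: re-runs because x1 [6, -8, -4]->[7]; new result [7].
  n13: re-runs because x1 [6, -8, -4]->[7]; new result 7.
  n14: re-runs because n6 [-8, -4, 6]->[7]; new result 7.
  n17: re-runs because n14 -8->7; n13 6->7; new result 7.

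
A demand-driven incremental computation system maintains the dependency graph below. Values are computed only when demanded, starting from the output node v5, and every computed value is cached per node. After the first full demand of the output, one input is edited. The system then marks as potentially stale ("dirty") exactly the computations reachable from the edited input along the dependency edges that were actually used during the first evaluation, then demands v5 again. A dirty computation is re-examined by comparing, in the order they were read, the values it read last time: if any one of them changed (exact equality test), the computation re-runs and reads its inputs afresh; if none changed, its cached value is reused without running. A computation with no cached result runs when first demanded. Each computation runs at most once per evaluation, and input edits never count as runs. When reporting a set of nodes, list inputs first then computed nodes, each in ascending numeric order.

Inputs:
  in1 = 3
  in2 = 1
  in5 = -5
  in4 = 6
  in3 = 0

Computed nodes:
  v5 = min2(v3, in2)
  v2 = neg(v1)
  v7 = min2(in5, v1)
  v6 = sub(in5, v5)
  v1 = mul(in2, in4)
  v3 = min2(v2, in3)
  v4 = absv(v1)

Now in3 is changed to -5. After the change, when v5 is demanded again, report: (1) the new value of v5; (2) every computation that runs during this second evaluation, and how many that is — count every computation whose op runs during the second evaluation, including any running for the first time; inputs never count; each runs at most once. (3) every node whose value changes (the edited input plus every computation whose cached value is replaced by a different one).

New value of v5: -6.
Computations that run: v3 — 1 in total.
Values that change: in3.
Key observation: the change is absorbed at v3 — it re-runs but produces the same value, and the output's value is unchanged.

First evaluation (everything demanded from the output):
  v1 = mul(1, 6) = 6
  v2 = neg(6) = -6
  v3 = min2(-6, 0) = -6
  v5 = min2(-6, 1) = -6

Propagation after the edit:
  v3: runs — in3 0->-5; result -6 (same value as before).
  v5: checked — values it read are unchanged (v3 unchanged, in2 unchanged); reused cached -6 without running.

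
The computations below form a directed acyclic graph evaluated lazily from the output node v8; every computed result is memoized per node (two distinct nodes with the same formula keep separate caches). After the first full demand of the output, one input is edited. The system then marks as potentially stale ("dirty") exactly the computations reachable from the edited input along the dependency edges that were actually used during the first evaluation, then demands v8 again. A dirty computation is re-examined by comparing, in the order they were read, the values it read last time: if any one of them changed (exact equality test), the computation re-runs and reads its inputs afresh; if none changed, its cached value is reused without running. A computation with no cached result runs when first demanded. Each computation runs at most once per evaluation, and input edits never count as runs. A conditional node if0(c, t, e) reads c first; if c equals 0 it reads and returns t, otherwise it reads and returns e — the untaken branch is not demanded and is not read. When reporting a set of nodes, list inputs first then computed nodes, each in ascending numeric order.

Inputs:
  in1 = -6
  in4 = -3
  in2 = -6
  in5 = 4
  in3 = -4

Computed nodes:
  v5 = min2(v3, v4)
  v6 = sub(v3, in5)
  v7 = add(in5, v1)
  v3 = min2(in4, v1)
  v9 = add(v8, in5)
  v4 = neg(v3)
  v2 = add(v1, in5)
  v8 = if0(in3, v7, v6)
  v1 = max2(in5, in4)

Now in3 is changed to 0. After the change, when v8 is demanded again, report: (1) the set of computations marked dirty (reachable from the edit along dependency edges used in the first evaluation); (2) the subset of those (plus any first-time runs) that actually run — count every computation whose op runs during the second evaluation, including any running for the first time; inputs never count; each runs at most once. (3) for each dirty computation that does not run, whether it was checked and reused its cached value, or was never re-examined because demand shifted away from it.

The edit dirties: v8.
2 computations run: v7, v8.
No dirty computation escaped a run.
Note the branch switch — v7 had no cache and runs now for the first time.

First demand of the output computes:
  v1 = max2(4, -3) = 4
  v3 = min2(-3, 4) = -3
  v6 = sub(-3, 4) = -7
  v8 = if0(in3=-4 -> else branch v6) = -7

After the edit, cleaning proceeds:
  v7: had never run; runs now, result 8.
  v8: a read changed (in3 -4->0) — executes, giving 8.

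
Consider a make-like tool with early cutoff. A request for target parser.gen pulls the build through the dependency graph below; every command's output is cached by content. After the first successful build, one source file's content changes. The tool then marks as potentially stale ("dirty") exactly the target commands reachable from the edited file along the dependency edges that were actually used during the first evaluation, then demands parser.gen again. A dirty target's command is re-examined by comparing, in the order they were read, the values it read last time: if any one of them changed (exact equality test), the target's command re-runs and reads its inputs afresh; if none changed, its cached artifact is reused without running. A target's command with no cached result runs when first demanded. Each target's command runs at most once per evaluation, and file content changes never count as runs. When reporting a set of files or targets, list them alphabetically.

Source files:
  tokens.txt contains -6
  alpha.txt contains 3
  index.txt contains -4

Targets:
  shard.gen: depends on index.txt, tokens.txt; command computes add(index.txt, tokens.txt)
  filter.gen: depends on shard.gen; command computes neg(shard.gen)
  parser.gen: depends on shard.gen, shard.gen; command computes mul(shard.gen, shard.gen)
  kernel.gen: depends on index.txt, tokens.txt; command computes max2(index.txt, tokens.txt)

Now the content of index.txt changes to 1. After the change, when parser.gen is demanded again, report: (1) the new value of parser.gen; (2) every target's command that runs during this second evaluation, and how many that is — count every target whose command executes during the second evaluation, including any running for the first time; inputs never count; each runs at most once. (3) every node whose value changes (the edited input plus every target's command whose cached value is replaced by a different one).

Demanding parser.gen again yields 25.
2 target commands run: parser.gen, shard.gen.
The nodes whose values change: index.txt, parser.gen, shard.gen.

First demand of the output computes:
  shard.gen = add(-4, -6) = -10
  parser.gen = mul(-10, -10) = 100

After the edit, cleaning proceeds:
  shard.gen: a read changed (index.txt -4->1) — executes, giving -5.
  parser.gen: a read changed (shard.gen -10->-5; shard.gen -10->-5) — executes, giving 25.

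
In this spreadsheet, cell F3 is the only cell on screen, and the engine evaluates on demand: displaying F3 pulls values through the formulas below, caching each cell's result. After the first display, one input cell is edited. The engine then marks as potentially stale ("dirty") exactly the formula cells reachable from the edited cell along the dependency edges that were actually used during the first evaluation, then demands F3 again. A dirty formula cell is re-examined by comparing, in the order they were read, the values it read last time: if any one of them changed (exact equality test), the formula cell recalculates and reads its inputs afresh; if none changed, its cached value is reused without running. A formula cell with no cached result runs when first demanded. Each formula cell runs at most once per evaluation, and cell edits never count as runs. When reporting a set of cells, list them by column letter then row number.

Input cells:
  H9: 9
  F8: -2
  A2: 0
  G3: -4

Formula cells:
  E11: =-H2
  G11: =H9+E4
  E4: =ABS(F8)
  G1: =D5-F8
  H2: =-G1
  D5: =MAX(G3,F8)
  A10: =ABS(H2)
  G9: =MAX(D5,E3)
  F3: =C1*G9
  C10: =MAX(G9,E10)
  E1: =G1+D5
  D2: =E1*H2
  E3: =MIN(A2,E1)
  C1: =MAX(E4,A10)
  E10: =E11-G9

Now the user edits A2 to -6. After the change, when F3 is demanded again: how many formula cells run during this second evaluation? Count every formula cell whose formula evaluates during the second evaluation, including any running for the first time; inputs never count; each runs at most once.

Initial pass — values computed on the first demand:
  D5 = MAX(-4, -2) = -2
  E4 = ABS(-2) = 2
  G1 = -2 - -2 = 0
  E1 = 0 + -2 = -2
  E3 = MIN(0, -2) = -2
  G9 = MAX(-2, -2) = -2
  H2 = -(0) = 0
  A10 = ABS(0) = 0
  C1 = MAX(2, 0) = 2
  F3 = 2 * -2 = -4

Second demand — change propagation:
  E3: re-runs because A2 0->-6; new result -6.
  G9: re-runs because E3 -2->-6; new result -2 (unchanged).
  F3: re-examined; everything it read last time is the same (C1 unchanged, G9 unchanged) — cache -4 kept, no run.

The important point: G9 recomputes to an identical value, and the output ends up unchanged.

Run set: E3, G9 (2 run).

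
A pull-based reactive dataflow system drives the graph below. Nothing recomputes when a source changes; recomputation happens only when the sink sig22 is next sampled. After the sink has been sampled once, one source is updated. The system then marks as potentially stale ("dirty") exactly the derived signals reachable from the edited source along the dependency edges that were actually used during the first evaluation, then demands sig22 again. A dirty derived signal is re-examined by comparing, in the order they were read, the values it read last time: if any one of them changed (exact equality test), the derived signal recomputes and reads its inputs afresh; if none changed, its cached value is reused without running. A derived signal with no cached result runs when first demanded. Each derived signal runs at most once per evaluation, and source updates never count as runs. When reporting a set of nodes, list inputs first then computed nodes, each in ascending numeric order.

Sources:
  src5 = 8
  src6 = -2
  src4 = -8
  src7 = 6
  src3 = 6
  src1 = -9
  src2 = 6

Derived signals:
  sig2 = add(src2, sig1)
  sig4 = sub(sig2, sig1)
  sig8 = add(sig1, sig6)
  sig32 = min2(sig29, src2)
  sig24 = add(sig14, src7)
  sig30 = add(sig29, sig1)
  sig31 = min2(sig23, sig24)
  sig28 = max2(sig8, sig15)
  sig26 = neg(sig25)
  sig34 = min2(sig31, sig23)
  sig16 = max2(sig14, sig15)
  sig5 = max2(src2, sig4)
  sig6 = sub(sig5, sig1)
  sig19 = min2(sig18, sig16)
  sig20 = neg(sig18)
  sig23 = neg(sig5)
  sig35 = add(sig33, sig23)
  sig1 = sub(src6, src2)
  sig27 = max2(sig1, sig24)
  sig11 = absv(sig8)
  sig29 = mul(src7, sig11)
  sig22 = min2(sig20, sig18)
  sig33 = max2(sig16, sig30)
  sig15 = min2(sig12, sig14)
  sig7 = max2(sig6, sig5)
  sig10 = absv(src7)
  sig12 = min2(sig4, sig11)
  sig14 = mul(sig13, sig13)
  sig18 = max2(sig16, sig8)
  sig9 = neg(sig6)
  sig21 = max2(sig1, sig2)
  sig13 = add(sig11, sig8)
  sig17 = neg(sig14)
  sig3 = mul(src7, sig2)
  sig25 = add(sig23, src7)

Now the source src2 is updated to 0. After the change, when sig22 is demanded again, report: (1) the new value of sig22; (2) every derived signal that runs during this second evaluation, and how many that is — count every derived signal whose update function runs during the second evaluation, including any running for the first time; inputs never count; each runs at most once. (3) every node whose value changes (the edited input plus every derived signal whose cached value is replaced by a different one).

First evaluation (everything demanded from the output):
  sig1 = sub(-2, 6) = -8
  sig2 = add(6, -8) = -2
  sig4 = sub(-2, -8) = 6
  sig5 = max2(6, 6) = 6
  sig6 = sub(6, -8) = 14
  sig8 = add(-8, 14) = 6
  sig11 = absv(6) = 6
  sig12 = min2(6, 6) = 6
  sig13 = add(6, 6) = 12
  sig14 = mul(12, 12) = 144
  sig15 = min2(6, 144) = 6
  sig16 = max2(144, 6) = 144
  sig18 = max2(144, 6) = 144
  sig20 = neg(144) = -144
  sig22 = min2(-144, 144) = -144

Propagation after the edit:
  sig1: runs — src2 6->0; result -2.
  sig2: runs — src2 6->0; sig1 -8->-2; result -2 (same value as before).
  sig4: runs — sig1 -8->-2; result 0.
  sig5: runs — src2 6->0; sig4 6->0; result 0.
  sig6: runs — sig5 6->0; sig1 -8->-2; result 2.
  sig8: runs — sig1 -8->-2; sig6 14->2; result 0.
  sig11: runs — sig8 6->0; result 0.
  sig12: runs — sig4 6->0; sig11 6->0; result 0.
  sig13: runs — sig11 6->0; sig8 6->0; result 0.
  sig14: runs — sig13 12->0; sig13 12->0; result 0.
  sig15: runs — sig12 6->0; sig14 144->0; result 0.
  sig16: runs — sig14 144->0; sig15 6->0; result 0.
  sig18: runs — sig16 144->0; sig8 6->0; result 0.
  sig20: runs — sig18 144->0; result 0.
  sig22: runs — sig20 -144->0; sig18 144->0; result 0.

New value of sig22: 0.
Derived signals that run: sig1, sig2, sig4, sig5, sig6, sig8, sig11, sig12, sig13, sig14, sig15, sig16, sig18, sig20, sig22 — 15 in total.
Values that change: src2, sig1, sig4, sig5, sig6, sig8, sig11, sig12, sig13, sig14, sig15, sig16, sig18, sig20, sig22.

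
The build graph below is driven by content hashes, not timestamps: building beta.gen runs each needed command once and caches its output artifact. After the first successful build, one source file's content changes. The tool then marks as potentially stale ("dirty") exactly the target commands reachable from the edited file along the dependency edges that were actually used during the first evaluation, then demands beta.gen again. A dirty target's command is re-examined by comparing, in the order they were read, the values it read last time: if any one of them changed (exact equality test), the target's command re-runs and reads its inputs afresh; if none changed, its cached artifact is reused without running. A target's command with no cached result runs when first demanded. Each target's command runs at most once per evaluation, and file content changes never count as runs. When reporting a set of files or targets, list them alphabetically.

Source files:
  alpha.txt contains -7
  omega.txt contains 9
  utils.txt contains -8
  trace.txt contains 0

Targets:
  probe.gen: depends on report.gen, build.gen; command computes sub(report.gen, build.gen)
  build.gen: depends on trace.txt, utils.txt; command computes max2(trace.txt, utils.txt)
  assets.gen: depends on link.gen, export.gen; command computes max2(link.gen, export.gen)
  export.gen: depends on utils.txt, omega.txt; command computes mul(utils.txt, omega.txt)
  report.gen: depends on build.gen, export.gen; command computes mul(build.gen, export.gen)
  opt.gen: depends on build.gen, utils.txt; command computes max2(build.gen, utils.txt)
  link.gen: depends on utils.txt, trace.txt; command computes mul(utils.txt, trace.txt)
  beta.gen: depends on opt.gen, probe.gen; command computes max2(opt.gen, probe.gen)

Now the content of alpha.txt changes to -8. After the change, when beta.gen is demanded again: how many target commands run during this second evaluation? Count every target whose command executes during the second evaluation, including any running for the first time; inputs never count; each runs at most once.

Run set: none (0 run).
The important point: nothing the output needs ever reads alpha.txt, so the edit is invisible to it.

Initial pass — values computed on the first demand:
  build.gen = max2(0, -8) = 0
  export.gen = mul(-8, 9) = -72
  opt.gen = max2(0, -8) = 0
  report.gen = mul(0, -72) = 0
  probe.gen = sub(0, 0) = 0
  beta.gen = max2(0, 0) = 0

Second demand — change propagation:
  no demanded computation ever read alpha.txt, so the edit dirties nothing and nothing runs.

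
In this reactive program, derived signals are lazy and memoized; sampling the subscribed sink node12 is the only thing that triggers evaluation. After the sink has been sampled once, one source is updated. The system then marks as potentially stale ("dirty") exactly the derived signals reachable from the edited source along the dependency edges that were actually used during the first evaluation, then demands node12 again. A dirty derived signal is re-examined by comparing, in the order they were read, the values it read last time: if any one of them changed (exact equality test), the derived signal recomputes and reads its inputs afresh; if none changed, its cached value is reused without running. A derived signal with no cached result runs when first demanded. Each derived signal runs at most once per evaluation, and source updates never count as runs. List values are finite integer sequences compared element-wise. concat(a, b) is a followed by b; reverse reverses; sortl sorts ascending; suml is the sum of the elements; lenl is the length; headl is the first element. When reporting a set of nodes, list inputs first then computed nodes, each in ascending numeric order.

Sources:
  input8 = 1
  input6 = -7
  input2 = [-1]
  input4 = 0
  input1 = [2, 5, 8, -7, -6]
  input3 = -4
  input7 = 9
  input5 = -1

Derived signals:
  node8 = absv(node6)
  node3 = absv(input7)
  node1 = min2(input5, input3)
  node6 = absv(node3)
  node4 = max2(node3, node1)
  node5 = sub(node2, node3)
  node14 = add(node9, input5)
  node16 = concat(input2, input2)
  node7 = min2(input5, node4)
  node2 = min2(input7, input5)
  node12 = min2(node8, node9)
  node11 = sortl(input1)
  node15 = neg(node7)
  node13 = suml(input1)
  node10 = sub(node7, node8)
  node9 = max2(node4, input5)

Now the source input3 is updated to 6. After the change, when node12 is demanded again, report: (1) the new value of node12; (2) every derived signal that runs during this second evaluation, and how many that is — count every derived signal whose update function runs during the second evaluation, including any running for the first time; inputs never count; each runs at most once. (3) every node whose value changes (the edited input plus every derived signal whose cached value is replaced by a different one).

First demand of the output computes:
  node1 = min2(-1, -4) = -4
  node3 = absv(9) = 9
  node4 = max2(9, -4) = 9
  node6 = absv(9) = 9
  node8 = absv(9) = 9
  node9 = max2(9, -1) = 9
  node12 = min2(9, 9) = 9

After the edit, cleaning proceeds:
  node1: a read changed (input3 -4->6) — executes, giving -1.
  node4: a read changed (node1 -4->-1) — executes, giving 9 — identical to its old value.
  node9: dirty, but its reads are unchanged (node4 unchanged, input5 unchanged); cached 9 stands.
  node12: dirty, but its reads are unchanged (node8 unchanged, node9 unchanged); cached 9 stands.

Note the absorption at node4: it re-runs yet its value is the same, leaving the output's value untouched.

Demanding node12 again yields 9.
2 derived signals run: node1, node4.
The nodes whose values change: input3, node1.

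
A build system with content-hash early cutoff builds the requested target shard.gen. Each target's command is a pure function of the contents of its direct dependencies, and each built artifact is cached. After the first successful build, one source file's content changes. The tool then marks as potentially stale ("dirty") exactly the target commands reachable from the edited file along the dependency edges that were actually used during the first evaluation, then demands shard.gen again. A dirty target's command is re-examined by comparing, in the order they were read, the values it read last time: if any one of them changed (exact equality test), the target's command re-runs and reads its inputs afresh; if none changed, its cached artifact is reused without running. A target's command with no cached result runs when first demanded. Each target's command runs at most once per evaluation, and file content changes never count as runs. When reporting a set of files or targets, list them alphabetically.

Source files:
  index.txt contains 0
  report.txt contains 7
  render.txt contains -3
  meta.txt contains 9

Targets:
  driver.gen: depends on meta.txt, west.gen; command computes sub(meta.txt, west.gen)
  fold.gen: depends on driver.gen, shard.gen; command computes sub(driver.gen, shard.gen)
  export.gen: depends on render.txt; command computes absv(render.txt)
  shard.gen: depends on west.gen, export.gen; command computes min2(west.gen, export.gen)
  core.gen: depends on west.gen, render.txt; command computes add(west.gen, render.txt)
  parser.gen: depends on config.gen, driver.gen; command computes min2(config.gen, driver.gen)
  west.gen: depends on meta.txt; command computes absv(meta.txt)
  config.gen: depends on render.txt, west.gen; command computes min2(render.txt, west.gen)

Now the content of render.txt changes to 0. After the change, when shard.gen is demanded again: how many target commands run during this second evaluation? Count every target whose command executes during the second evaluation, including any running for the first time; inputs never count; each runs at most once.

First evaluation (everything demanded from the output):
  export.gen = absv(-3) = 3
  west.gen = absv(9) = 9
  shard.gen = min2(9, 3) = 3

Propagation after the edit:
  export.gen: runs — render.txt -3->0; result 0.
  shard.gen: runs — export.gen 3->0; result 0.

Target commands that run: export.gen, shard.gen — 2 in total.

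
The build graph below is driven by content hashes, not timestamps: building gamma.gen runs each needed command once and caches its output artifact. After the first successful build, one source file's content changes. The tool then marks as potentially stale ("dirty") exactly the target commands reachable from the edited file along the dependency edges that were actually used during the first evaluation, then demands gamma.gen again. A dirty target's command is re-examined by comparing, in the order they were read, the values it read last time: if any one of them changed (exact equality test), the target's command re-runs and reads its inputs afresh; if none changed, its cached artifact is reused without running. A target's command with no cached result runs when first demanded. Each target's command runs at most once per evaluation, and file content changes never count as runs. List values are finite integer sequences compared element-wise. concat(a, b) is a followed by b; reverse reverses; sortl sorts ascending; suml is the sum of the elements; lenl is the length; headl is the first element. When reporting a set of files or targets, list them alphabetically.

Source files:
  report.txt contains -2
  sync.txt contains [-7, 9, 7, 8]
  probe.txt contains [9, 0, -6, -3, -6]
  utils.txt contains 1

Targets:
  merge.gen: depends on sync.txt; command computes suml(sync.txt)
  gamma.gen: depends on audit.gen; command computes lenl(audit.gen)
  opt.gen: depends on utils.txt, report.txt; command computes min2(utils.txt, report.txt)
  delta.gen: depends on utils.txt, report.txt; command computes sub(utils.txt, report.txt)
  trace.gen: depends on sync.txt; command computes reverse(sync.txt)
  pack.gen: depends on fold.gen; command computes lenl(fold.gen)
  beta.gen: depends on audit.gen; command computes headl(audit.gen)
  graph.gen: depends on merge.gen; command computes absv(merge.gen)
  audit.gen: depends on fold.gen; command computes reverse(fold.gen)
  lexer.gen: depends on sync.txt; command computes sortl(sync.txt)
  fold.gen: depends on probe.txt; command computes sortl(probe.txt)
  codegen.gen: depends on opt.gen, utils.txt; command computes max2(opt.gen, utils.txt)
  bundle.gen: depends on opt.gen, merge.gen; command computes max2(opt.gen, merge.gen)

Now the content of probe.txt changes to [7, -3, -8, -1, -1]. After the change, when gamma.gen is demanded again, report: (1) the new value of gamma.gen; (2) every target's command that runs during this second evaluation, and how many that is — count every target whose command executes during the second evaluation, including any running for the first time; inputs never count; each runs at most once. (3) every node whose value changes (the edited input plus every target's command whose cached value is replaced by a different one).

gamma.gen now evaluates to 5.
Run set: audit.gen, fold.gen, gamma.gen (3 run).
Changed values: audit.gen, fold.gen, probe.txt.

Initial pass — values computed on the first demand:
  fold.gen = sortl([9, 0, -6, -3, -6]) = [-6, -6, -3, 0, 9]
  audit.gen = reverse([-6, -6, -3, 0, 9]) = [9, 0, -3, -6, -6]
  gamma.gen = lenl([9, 0, -3, -6, -6]) = 5

Second demand — change propagation:
  fold.gen: re-runs because probe.txt [9, 0, -6, -3, -6]->[7, -3, -8, -1, -1]; new result [-8, -3, -1, -1, 7].
  audit.gen: re-runs because fold.gen [-6, -6, -3, 0, 9]->[-8, -3, -1, -1, 7]; new result [7, -1, -1, -3, -8].
  gamma.gen: re-runs because audit.gen [9, 0, -3, -6, -6]->[7, -1, -1, -3, -8]; new result 5 (unchanged).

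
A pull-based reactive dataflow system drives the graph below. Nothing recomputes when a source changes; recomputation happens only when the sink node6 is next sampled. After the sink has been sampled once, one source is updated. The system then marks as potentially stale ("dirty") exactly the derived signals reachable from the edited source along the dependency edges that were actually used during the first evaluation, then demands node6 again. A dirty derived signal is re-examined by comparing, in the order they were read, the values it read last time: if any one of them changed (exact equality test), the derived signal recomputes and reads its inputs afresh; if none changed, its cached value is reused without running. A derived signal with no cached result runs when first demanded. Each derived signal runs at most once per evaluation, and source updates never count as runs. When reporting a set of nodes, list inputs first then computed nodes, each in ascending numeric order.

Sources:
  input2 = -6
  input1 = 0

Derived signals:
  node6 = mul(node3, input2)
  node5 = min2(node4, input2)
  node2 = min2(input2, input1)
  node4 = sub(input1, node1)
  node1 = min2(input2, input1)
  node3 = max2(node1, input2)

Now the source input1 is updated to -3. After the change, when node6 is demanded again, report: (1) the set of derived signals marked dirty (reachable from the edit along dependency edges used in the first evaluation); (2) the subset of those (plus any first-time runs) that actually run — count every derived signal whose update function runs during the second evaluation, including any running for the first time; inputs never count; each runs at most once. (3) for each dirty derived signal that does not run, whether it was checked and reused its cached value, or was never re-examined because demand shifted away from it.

Marked dirty: node1, node3, node6.
Derived signals that run: node1 — 1 in total.
Checked but reused from cache: node3, node6.
Key observation: the change is absorbed at node1 — it re-runs but produces the same value, and the output's value is unchanged.

First evaluation (everything demanded from the output):
  node1 = min2(-6, 0) = -6
  node3 = max2(-6, -6) = -6
  node6 = mul(-6, -6) = 36

Propagation after the edit:
  node1: runs — input1 0->-3; result -6 (same value as before).
  node3: checked — values it read are unchanged (node1 unchanged, input2 unchanged); reused cached -6 without running.
  node6: checked — values it read are unchanged (node3 unchanged, input2 unchanged); reused cached 36 without running.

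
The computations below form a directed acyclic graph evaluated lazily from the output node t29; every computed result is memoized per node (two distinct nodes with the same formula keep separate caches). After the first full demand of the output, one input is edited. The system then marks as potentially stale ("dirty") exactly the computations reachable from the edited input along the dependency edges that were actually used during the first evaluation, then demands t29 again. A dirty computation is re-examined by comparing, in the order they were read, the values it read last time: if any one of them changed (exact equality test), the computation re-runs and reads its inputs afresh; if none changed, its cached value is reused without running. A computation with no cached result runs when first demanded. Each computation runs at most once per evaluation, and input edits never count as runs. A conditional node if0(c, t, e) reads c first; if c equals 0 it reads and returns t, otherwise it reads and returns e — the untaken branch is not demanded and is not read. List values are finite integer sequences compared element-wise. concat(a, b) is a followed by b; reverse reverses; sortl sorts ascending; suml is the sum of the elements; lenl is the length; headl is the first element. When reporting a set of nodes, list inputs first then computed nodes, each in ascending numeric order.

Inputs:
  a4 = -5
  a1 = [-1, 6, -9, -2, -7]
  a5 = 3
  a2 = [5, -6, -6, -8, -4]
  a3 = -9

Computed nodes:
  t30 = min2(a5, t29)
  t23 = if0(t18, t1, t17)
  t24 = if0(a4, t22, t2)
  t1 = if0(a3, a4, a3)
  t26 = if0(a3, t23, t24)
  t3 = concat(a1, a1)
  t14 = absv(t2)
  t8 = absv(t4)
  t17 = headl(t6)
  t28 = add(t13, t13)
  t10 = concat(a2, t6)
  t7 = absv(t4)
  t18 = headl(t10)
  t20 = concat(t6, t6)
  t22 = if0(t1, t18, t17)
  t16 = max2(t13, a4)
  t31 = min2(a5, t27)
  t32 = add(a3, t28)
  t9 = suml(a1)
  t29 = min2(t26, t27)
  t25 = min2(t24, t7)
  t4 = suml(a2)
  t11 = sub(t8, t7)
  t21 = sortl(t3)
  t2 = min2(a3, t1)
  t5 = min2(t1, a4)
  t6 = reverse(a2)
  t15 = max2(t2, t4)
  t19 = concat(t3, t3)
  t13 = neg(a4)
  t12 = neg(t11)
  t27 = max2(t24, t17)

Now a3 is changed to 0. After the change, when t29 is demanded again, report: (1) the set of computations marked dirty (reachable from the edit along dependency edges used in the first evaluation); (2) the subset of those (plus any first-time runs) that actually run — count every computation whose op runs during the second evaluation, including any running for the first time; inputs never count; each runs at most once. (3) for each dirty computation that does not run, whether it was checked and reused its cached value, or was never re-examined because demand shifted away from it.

The edit dirties: t1, t2, t24, t26, t27, t29.
9 computations run: t1, t2, t10, t18, t23, t24, t26, t27, t29.
No dirty computation escaped a run.
Note the branch switch — t10, t18, t23 had no cache and run now for the first time.

First demand of the output computes:
  t1 = if0(a3=-9 -> else branch a3) = -9
  t2 = min2(-9, -9) = -9
  t6 = reverse([5, -6, -6, -8, -4]) = [-4, -8, -6, -6, 5]
  t17 = headl([-4, -8, -6, -6, 5]) = -4
  t24 = if0(a4=-5 -> else branch t2) = -9
  t26 = if0(a3=-9 -> else branch t24) = -9
  t27 = max2(-9, -4) = -4
  t29 = min2(-9, -4) = -9

After the edit, cleaning proceeds:
  t1: a read changed (a3 -9->0; a3 -9->0) — executes, giving -5.
  t2: a read changed (a3 -9->0; t1 -9->-5) — executes, giving -5.
  t10: had never run; runs now, result [5, -6, -6, -8, -4, -4, -8, -6, -6, 5].
  t18: had never run; runs now, result 5.
  t23: had never run; runs now, result -4.
  t24: a read changed (t2 -9->-5) — executes, giving -5.
  t26: a read changed (a3 -9->0; t24 -9->-5) — executes, giving -4.
  t27: a read changed (t24 -9->-5) — executes, giving -4 — identical to its old value.
  t29: a read changed (t26 -9->-4) — executes, giving -4.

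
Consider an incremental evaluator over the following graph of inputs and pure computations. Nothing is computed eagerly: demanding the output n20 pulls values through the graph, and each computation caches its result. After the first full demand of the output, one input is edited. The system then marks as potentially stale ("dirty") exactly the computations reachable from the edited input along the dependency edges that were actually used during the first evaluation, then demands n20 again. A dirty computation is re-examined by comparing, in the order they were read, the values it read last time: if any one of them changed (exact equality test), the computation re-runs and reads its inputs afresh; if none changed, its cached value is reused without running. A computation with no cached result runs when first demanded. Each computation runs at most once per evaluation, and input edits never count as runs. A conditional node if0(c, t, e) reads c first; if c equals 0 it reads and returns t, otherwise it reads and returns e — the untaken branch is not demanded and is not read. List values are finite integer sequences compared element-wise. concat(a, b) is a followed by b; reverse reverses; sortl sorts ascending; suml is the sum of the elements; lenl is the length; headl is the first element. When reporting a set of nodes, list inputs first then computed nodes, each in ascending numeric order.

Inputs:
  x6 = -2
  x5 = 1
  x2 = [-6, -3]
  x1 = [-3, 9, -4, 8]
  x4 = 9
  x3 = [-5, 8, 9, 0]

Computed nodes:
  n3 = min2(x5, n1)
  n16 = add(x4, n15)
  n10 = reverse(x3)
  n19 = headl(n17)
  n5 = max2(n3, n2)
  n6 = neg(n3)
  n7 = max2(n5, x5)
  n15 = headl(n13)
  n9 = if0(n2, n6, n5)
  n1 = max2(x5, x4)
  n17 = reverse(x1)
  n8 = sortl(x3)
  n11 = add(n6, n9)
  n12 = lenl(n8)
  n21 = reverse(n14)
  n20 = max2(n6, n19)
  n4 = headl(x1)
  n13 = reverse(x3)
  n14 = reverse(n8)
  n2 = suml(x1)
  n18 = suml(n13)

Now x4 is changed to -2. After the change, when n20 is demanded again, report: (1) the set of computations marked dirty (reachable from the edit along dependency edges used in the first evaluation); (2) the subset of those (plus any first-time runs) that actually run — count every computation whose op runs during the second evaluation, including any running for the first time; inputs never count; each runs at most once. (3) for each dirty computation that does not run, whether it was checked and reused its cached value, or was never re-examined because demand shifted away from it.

Initial pass — values computed on the first demand:
  n1 = max2(1, 9) = 9
  n3 = min2(1, 9) = 1
  n6 = neg(1) = -1
  n17 = reverse([-3, 9, -4, 8]) = [8, -4, 9, -3]
  n19 = headl([8, -4, 9, -3]) = 8
  n20 = max2(-1, 8) = 8

Second demand — change propagation:
  n1: re-runs because x4 9->-2; new result 1.
  n3: re-runs because n1 9->1; new result 1 (unchanged).
  n6: re-examined; everything it read last time is the same (n3 unchanged) — cache -1 kept, no run.
  n20: re-examined; everything it read last time is the same (n6 unchanged, n19 unchanged) — cache 8 kept, no run.

The important point: n3 recomputes to an identical value, and the output ends up unchanged.

Dirty set: n1, n3, n6, n20.
Run set: n1, n3 (2 run).
Re-examined without running (cache reused): n6, n20.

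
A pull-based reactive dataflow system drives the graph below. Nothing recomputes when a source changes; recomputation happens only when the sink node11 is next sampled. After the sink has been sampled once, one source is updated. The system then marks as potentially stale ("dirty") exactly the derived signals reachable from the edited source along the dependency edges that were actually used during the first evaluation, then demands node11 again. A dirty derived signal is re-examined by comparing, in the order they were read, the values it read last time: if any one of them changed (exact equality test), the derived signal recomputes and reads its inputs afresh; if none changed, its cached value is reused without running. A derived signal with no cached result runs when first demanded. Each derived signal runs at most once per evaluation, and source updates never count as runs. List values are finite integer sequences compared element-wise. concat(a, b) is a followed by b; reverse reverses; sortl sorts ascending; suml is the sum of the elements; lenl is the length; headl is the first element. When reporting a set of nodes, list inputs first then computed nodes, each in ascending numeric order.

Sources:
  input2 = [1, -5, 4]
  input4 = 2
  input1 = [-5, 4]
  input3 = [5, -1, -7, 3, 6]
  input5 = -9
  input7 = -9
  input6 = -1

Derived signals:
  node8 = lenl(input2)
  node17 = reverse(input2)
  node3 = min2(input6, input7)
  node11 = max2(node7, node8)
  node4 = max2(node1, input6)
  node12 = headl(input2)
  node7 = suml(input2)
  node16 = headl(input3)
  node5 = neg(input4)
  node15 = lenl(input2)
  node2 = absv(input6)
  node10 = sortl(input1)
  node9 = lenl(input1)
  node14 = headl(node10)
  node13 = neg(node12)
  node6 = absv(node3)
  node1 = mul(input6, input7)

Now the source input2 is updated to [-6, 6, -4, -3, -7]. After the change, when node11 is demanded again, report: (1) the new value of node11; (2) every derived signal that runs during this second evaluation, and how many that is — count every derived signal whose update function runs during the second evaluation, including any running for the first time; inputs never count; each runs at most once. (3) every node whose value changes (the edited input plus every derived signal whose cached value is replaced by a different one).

New value of node11: 5.
Derived signals that run: node7, node8, node11 — 3 in total.
Values that change: input2, node7, node8, node11.

First evaluation (everything demanded from the output):
  node7 = suml([1, -5, 4]) = 0
  node8 = lenl([1, -5, 4]) = 3
  node11 = max2(0, 3) = 3

Propagation after the edit:
  node7: runs — input2 [1, -5, 4]->[-6, 6, -4, -3, -7]; result -14.
  node8: runs — input2 [1, -5, 4]->[-6, 6, -4, -3, -7]; result 5.
  node11: runs — node7 0->-14; node8 3->5; result 5.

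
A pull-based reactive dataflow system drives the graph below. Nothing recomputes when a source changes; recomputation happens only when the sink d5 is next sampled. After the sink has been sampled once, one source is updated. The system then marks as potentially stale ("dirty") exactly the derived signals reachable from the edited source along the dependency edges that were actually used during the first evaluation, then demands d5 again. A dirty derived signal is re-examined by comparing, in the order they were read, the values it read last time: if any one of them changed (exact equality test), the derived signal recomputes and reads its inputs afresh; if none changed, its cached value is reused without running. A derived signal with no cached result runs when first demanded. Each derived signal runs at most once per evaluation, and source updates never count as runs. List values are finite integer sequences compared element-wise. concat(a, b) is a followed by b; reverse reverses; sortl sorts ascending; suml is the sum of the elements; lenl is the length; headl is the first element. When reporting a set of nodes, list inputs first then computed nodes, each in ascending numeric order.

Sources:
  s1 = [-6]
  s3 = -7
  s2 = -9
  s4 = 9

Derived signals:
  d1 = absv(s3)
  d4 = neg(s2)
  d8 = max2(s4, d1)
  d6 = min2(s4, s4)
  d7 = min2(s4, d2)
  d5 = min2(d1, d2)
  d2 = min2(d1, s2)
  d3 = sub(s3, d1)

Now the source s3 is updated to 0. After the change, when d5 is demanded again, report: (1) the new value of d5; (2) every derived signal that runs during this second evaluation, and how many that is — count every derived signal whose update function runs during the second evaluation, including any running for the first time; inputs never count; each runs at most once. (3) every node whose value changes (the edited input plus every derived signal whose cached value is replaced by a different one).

New value of d5: -9.
Derived signals that run: d1, d2, d5 — 3 in total.
Values that change: s3, d1.

First evaluation (everything demanded from the output):
  d1 = absv(-7) = 7
  d2 = min2(7, -9) = -9
  d5 = min2(7, -9) = -9

Propagation after the edit:
  d1: runs — s3 -7->0; result 0.
  d2: runs — d1 7->0; result -9 (same value as before).
  d5: runs — d1 7->0; result -9 (same value as before).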